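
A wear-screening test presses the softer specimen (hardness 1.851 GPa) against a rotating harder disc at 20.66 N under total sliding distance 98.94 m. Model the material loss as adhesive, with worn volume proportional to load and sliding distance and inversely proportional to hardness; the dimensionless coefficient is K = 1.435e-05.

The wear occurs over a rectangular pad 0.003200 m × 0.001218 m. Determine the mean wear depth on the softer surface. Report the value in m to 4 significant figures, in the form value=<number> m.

The computation keeps exact precision. Intermediates appear rounded; one final rounding, at 4 significant figures.
Convert: Hardness H = 1.851 GPa = 1.851e+09 Pa.
Convert: Contact area A = 0.003200 m × 0.001218 m = 3.898e-06 m².
SI base units throughout: W = 20.66 N, H = 1.851e+09 Pa, K = 1.435e-05.
Volume removed: V = K·W·L/H = 1.435e-05 · 20.66 · 98.94 / 1.851e+09 = 1.585e-11 m³.
Mean depth h = V/A = 1.585e-11 / 3.898e-06 = 4.066e-06 m.

value=4.066e-06 m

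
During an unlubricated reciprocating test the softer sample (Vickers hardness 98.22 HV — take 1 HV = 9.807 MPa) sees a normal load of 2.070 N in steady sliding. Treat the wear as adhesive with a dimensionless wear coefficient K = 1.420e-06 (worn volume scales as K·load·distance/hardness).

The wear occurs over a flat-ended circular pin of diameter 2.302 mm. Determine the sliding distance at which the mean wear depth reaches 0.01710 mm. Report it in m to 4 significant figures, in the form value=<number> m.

value=2.332e+04 m

The computation maintains full precision. Intermediate values are displayed rounded — a single final rounding, at four significant digits.
Hardness H = 98.22 HV × 9.807 MPa/HV = 963.2 MPa = 9.632e+08 Pa.
Pin diameter d = 2.302 mm = 0.002302 m. Contact area A = π·d²/4 = π·(0.002302 m)²/4 = 4.162e-06 m².
Depth limit h_lim = 0.01710 mm = 1.710e-05 m.
Working in SI base units: W = 2.070 N, H = 9.632e+08 Pa, K = 1.420e-06.
Limit volume V_lim = h_lim·A = 1.710e-05 · 4.162e-06 = 7.117e-11 m³.
Life L = V_lim·H/(K·W) = 7.117e-11 · 9.632e+08 / (1.420e-06 · 2.070) = 2.332e+04 m.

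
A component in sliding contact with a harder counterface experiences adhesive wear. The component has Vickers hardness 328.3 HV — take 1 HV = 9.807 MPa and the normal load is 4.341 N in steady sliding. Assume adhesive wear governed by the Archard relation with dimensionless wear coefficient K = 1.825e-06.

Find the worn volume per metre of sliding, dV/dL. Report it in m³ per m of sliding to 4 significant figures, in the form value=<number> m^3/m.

value=2.461e-15 m^3/m

The algebra runs at full precision — intermediates are printed rounded, and a lone final rounding to four significant digits.
Convert: Hardness H = 328.3 HV × 9.807 MPa/HV = 3220 MPa = 3.220e+09 Pa.
Expressed in SI base units: W = 4.341 N, H = 3.220e+09 Pa, K = 1.825e-06.
Rate of wear dV/dL = K·W/H — distance-free: 1.825e-06 · 4.341 / 3.220e+09 = 2.461e-15 m³/m.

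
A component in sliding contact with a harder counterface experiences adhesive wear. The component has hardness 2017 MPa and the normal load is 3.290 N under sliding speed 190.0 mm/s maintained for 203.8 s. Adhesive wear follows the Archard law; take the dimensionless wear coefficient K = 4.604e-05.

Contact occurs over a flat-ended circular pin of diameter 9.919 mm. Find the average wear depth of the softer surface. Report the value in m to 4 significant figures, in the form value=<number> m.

All arithmetic carries full float precision — the intermediates are shown rounded — rounded just once: four significant digits.
Sliding speed v = 190.0 mm/s = 0.1900 m/s. Sliding distance L = v·t = 0.1900 m/s × 203.8 s = 38.72 m.
Hardness H = 2017 MPa = 2.017e+09 Pa.
Pin diameter d = 9.919 mm = 0.009919 m. Contact area A = π·d²/4 = π·(0.009919 m)²/4 = 7.727e-05 m².
Working in SI base units: W = 3.290 N, H = 2.017e+09 Pa, K = 4.604e-05.
Archard relation: V = K·W·L/H = 4.604e-05 · 3.290 · 38.72 / 2.017e+09 = 2.908e-12 m³.
Mean wear depth h = V/A = 2.908e-12 / 7.727e-05 = 3.763e-08 m.

value=3.763e-08 m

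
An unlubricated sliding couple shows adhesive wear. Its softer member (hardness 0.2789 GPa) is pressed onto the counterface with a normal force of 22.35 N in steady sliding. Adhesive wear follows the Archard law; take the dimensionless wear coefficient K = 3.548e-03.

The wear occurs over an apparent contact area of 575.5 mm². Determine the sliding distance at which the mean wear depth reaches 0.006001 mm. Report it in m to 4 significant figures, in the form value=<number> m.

Intermediate values are displayed rounded, and the computation keeps full precision; a single final rounding: four significant figures.
Convert: Hardness H = 0.2789 GPa = 2.789e+08 Pa.
Convert: Contact area A = 575.5 mm² = 5.755e-04 m².
Convert: Depth limit h_lim = 0.006001 mm = 6.001e-06 m.
Working in SI base units: W = 22.35 N, H = 2.789e+08 Pa, K = 3.548e-03.
Allowed volume V_lim = h_lim·A = 6.001e-06 · 5.755e-04 = 3.454e-09 m³.
So the life L = V_lim·H/(K·W) = 3.454e-09 · 2.789e+08 / (3.548e-03 · 22.35) = 12.15 m.

value=12.15 m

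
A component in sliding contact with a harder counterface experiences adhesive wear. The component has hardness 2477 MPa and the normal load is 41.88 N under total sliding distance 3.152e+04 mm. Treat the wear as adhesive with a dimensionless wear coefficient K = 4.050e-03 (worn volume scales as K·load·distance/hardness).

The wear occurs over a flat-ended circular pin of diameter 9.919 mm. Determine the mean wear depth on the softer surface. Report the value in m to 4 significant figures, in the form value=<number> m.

Each operation maintains exact precision. Quoted intermediates are rounded, and rounded once at the end: four significant digits.
Convert: Total distance L = 3.152e+04 mm = 31.52 m.
Convert: Hardness H = 2477 MPa = 2.477e+09 Pa.
Convert: Pin diameter d = 9.919 mm = 0.009919 m. Contact area A = π·d²/4 = π·(0.009919 m)²/4 = 7.727e-05 m².
SI base units throughout: W = 41.88 N, H = 2.477e+09 Pa, K = 4.050e-03.
By Archard's law, V = K·W·L/H = 4.050e-03 · 41.88 · 31.52 / 2.477e+09 = 2.158e-09 m³.
Depth h = V/A = 2.158e-09 / 7.727e-05 = 2.793e-05 m.

value=2.793e-05 m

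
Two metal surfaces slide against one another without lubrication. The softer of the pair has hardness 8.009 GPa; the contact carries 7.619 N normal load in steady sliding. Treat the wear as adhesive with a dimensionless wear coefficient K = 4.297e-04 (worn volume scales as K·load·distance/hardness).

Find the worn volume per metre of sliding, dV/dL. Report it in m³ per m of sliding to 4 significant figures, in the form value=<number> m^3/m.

Each operation runs at full float precision; intermediate values appear rounded, and a lone final rounding, at four significant figures.
Convert: Hardness H = 8.009 GPa = 8.009e+09 Pa.
As SI base values: W = 7.619 N, H = 8.009e+09 Pa, K = 4.297e-04.
Wear rate dV/dL = K·W/H — distance-free: 4.297e-04 · 7.619 / 8.009e+09 = 4.088e-13 m³/m.

value=4.088e-13 m^3/m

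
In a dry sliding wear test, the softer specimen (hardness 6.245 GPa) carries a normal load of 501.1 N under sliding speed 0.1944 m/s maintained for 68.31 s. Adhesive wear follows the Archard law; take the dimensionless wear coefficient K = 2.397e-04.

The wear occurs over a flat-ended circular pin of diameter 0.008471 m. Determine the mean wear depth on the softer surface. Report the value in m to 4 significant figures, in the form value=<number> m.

value=4.532e-06 m

Shown intermediates are rounded, and the computation holds full precision, and a single final rounding, at 4 significant digits.
Convert: Path length L = v·t = 0.1944 m/s × 68.31 s = 13.28 m.
Convert: Hardness H = 6.245 GPa = 6.245e+09 Pa.
Convert: Contact area A = π·d²/4 = π·(0.008471 m)²/4 = 5.636e-05 m².
Working in SI base units: W = 501.1 N, H = 6.245e+09 Pa, K = 2.397e-04.
Apply Archard: V = K·W·L/H = 2.397e-04 · 501.1 · 13.28 / 6.245e+09 = 2.554e-10 m³.
Depth h = V/A = 2.554e-10 / 5.636e-05 = 4.532e-06 m.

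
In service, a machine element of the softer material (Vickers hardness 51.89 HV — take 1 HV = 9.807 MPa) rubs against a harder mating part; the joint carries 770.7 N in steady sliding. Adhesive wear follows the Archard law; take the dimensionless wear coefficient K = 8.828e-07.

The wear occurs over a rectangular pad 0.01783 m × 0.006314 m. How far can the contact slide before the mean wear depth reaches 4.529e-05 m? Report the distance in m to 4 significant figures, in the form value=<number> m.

value=3814 m

Every step holds exact precision; printed values are rounded — one final rounding: 4 significant digits.
Hardness H = 51.89 HV × 9.807 MPa/HV = 508.9 MPa = 5.089e+08 Pa.
Contact area A = 0.01783 m × 0.006314 m = 1.126e-04 m².
Restated in SI base units: W = 770.7 N, H = 5.089e+08 Pa, K = 8.828e-07.
Volume at the limit: V_lim = h_lim·A = 4.529e-05 · 1.126e-04 = 5.099e-09 m³.
Sliding life L = V_lim·H/(K·W) = 5.099e-09 · 5.089e+08 / (8.828e-07 · 770.7) = 3814 m.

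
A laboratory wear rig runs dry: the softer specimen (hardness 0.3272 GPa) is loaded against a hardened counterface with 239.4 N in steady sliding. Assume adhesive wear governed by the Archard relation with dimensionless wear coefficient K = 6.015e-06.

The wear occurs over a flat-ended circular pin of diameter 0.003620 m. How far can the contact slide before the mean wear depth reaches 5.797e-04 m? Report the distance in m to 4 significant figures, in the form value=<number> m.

All working math maintains full float precision; intermediate values appear rounded. Rounded just once, at four significant digits.
Convert: Hardness H = 0.3272 GPa = 3.272e+08 Pa.
Convert: Contact area A = π·d²/4 = π·(0.003620 m)²/4 = 1.029e-05 m².
Expressed in SI base units: W = 239.4 N, H = 3.272e+08 Pa, K = 6.015e-06.
Limit volume V_lim = h_lim·A = 5.797e-04 · 1.029e-05 = 5.966e-09 m³.
So the life L = V_lim·H/(K·W) = 5.966e-09 · 3.272e+08 / (6.015e-06 · 239.4) = 1356 m.

value=1356 m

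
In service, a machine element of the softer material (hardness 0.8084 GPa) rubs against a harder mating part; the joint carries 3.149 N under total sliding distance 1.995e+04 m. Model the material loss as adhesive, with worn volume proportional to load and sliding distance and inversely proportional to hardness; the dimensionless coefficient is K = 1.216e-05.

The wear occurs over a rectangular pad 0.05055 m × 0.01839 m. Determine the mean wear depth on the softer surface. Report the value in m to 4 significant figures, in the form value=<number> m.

Every step keeps exact precision; intermediate values are printed rounded, and one final rounding, at 4 significant digits.
Convert: Hardness H = 0.8084 GPa = 8.084e+08 Pa.
Convert: Contact area A = 0.05055 m × 0.01839 m = 9.296e-04 m².
Collected in SI base units: W = 3.149 N, H = 8.084e+08 Pa, K = 1.216e-05.
Apply Archard: V = K·W·L/H = 1.216e-05 · 3.149 · 1.995e+04 / 8.084e+08 = 9.450e-10 m³.
Wear depth h = V/A = 9.450e-10 / 9.296e-04 = 1.017e-06 m.

value=1.017e-06 m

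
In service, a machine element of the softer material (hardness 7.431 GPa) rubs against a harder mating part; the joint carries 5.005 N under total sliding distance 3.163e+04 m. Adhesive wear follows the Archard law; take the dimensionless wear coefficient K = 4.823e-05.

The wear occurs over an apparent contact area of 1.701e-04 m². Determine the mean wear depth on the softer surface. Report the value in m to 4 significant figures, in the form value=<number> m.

value=6.040e-06 m

The intermediates are printed rounded — every step keeps full precision. Rounded once at the end, at four significant digits.
Hardness H = 7.431 GPa = 7.431e+09 Pa.
Collected in SI base units: W = 5.005 N, H = 7.431e+09 Pa, K = 4.823e-05.
Archard volume V = K·W·L/H = 4.823e-05 · 5.005 · 3.163e+04 / 7.431e+09 = 1.027e-09 m³.
Mean depth h = V/A = 1.027e-09 / 1.701e-04 = 6.040e-06 m.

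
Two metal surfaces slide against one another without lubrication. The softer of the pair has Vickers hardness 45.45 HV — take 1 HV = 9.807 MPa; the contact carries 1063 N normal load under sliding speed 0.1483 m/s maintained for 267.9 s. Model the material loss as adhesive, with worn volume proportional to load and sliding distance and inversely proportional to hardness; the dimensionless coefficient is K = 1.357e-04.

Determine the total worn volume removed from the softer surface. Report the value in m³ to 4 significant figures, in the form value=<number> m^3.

value=1.286e-08 m^3

All arithmetic runs at exact precision; the intermediates are shown rounded. Rounded once at the end to four significant digits.
Convert: Total distance L = v·t = 0.1483 m/s × 267.9 s = 39.73 m.
Convert: Hardness H = 45.45 HV × 9.807 MPa/HV = 445.7 MPa = 4.457e+08 Pa.
As SI base values: W = 1063 N, H = 4.457e+08 Pa, K = 1.357e-04.
Worn volume V = K·W·L/H = 1.357e-04 · 1063 · 39.73 / 4.457e+08 = 1.286e-08 m³.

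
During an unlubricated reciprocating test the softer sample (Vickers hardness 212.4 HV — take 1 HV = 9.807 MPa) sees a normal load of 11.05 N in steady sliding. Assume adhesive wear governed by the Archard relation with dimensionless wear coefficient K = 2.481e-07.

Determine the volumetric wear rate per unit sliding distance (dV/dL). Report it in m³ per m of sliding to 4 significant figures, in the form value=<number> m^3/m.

value=1.316e-15 m^3/m

Intermediate values are printed rounded; all working math maintains exact precision — one final rounding, at 4 significant figures.
Hardness H = 212.4 HV × 9.807 MPa/HV = 2083 MPa = 2.083e+09 Pa.
Working in SI base units: W = 11.05 N, H = 2.083e+09 Pa, K = 2.481e-07.
Sliding wear rate dV/dL = K·W/H (no L dependence): 2.481e-07 · 11.05 / 2.083e+09 = 1.316e-15 m³/m.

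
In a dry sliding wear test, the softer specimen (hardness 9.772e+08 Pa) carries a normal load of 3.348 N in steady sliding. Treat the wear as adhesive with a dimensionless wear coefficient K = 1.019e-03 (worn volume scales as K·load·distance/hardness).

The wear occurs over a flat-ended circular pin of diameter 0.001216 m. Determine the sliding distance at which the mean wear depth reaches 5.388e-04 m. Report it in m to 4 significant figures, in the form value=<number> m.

value=179.2 m

The intermediates appear rounded. All arithmetic maintains full float precision; one final rounding to four significant digits.
Convert: Contact area A = π·d²/4 = π·(0.001216 m)²/4 = 1.161e-06 m².
Collected in SI base units: W = 3.348 N, H = 9.772e+08 Pa, K = 1.019e-03.
Allowed volume V_lim = h_lim·A = 5.388e-04 · 1.161e-06 = 6.257e-10 m³.
Sliding life L = V_lim·H/(K·W) = 6.257e-10 · 9.772e+08 / (1.019e-03 · 3.348) = 179.2 m.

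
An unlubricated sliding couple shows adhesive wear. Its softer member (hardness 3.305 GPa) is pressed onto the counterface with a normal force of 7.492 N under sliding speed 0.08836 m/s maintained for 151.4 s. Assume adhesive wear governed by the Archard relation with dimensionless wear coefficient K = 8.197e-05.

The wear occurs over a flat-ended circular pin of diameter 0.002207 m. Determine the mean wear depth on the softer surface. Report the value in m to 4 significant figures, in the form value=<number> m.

value=6.498e-07 m

The intermediates are shown rounded; all working math holds full precision — one final rounding, at four significant digits.
Path length L = v·t = 0.08836 m/s × 151.4 s = 13.38 m.
Hardness H = 3.305 GPa = 3.305e+09 Pa.
Contact area A = π·d²/4 = π·(0.002207 m)²/4 = 3.826e-06 m².
Collected in SI base units: W = 7.492 N, H = 3.305e+09 Pa, K = 8.197e-05.
Wear volume V = K·W·L/H = 8.197e-05 · 7.492 · 13.38 / 3.305e+09 = 2.486e-12 m³.
Mean wear depth h = V/A = 2.486e-12 / 3.826e-06 = 6.498e-07 m.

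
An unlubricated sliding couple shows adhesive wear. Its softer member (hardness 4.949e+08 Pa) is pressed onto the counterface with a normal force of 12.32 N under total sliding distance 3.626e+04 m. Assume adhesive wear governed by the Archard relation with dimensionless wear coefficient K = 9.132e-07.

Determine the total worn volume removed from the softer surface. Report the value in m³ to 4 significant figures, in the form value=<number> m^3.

Each operation keeps full float precision; shown intermediates are rounded. Rounded once at the end, at four significant figures.
Collected in SI base units: W = 12.32 N, H = 4.949e+08 Pa, K = 9.132e-07.
Apply Archard: V = K·W·L/H = 9.132e-07 · 12.32 · 3.626e+04 / 4.949e+08 = 8.243e-10 m³.

value=8.243e-10 m^3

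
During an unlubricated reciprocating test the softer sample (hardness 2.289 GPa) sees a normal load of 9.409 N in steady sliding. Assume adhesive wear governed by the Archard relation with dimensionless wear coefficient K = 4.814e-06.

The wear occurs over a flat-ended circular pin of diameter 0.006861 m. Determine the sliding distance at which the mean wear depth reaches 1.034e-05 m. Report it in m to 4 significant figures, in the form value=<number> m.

Intermediate values are printed rounded — every step carries full float precision. Rounded once at the end to 4 significant figures.
Hardness H = 2.289 GPa = 2.289e+09 Pa.
Contact area A = π·d²/4 = π·(0.006861 m)²/4 = 3.697e-05 m².
In SI base units, W = 9.409 N, H = 2.289e+09 Pa, K = 4.814e-06.
Volume at the limit: V_lim = h_lim·A = 1.034e-05 · 3.697e-05 = 3.823e-10 m³.
So the life L = V_lim·H/(K·W) = 3.823e-10 · 2.289e+09 / (4.814e-06 · 9.409) = 1.932e+04 m.

value=1.932e+04 m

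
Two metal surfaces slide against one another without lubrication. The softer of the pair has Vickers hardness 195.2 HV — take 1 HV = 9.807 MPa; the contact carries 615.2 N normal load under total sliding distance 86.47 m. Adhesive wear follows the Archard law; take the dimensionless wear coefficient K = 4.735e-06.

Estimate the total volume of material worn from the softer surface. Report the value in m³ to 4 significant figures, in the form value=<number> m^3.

value=1.316e-10 m^3

The intermediates appear rounded; the computation holds exact precision, and rounded once at the end to four significant figures.
Convert: Hardness H = 195.2 HV × 9.807 MPa/HV = 1914 MPa = 1.914e+09 Pa.
SI base units throughout: W = 615.2 N, H = 1.914e+09 Pa, K = 4.735e-06.
Archard volume V = K·W·L/H = 4.735e-06 · 615.2 · 86.47 / 1.914e+09 = 1.316e-10 m³.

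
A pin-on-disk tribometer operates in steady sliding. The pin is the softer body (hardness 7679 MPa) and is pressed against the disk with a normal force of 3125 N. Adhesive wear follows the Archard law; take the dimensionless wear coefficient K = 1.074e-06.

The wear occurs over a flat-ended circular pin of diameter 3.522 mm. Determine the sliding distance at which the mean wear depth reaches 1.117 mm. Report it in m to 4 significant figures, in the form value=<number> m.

Intermediates are displayed rounded. All working math runs at full precision, and a lone final rounding, at four significant digits.
Convert: Hardness H = 7679 MPa = 7.679e+09 Pa.
Convert: Pin diameter d = 3.522 mm = 0.003522 m. Contact area A = π·d²/4 = π·(0.003522 m)²/4 = 9.742e-06 m².
Convert: Depth limit h_lim = 1.117 mm = 0.001117 m.
As SI base values: W = 3125 N, H = 7.679e+09 Pa, K = 1.074e-06.
Wearable volume V_lim = h_lim·A = 0.001117 · 9.742e-06 = 1.088e-08 m³.
Sliding life L = V_lim·H/(K·W) = 1.088e-08 · 7.679e+09 / (1.074e-06 · 3125) = 2.490e+04 m.

value=2.490e+04 m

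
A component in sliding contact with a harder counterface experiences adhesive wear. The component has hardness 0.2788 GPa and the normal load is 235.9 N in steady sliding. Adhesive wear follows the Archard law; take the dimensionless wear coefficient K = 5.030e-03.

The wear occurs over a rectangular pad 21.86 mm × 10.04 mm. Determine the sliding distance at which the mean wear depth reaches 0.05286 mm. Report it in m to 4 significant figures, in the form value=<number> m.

value=2.726 m

Displayed values are rounded — the algebra runs at exact precision. Rounded once at the end to 4 significant digits.
Convert: Hardness H = 0.2788 GPa = 2.788e+08 Pa.
Convert: Pad sides 21.86 mm × 10.04 mm = 0.02186 m × 0.01004 m. Contact area A = 0.02186 m × 0.01004 m = 2.195e-04 m².
Convert: Depth limit h_lim = 0.05286 mm = 5.286e-05 m.
In SI base units, W = 235.9 N, H = 2.788e+08 Pa, K = 5.030e-03.
At the depth limit, V_lim = h_lim·A = 5.286e-05 · 2.195e-04 = 1.160e-08 m³.
Sliding life L = V_lim·H/(K·W) = 1.160e-08 · 2.788e+08 / (5.030e-03 · 235.9) = 2.726 m.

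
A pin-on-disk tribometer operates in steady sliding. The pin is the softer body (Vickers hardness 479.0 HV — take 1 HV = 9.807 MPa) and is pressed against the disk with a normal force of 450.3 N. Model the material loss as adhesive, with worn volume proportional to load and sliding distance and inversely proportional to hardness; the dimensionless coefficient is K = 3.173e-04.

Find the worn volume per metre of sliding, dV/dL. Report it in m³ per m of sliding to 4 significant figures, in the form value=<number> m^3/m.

All working math keeps full precision; intermediates appear rounded, and one final rounding, at 4 significant digits.
Hardness H = 479.0 HV × 9.807 MPa/HV = 4698 MPa = 4.698e+09 Pa.
Collected in SI base units: W = 450.3 N, H = 4.698e+09 Pa, K = 3.173e-04.
Rate of wear dV/dL = K·W/H, so: 3.173e-04 · 450.3 / 4.698e+09 = 3.042e-11 m³/m.

value=3.042e-11 m^3/m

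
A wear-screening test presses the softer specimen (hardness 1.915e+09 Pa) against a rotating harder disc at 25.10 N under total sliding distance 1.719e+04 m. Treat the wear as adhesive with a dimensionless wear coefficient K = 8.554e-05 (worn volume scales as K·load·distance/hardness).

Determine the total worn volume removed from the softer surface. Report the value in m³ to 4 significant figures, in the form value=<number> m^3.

The intermediates are displayed rounded, and the algebra maintains full float precision — one last rounding: 4 significant digits.
Restated in SI base units: W = 25.10 N, H = 1.915e+09 Pa, K = 8.554e-05.
Apply Archard: V = K·W·L/H = 8.554e-05 · 25.10 · 1.719e+04 / 1.915e+09 = 1.927e-08 m³.

value=1.927e-08 m^3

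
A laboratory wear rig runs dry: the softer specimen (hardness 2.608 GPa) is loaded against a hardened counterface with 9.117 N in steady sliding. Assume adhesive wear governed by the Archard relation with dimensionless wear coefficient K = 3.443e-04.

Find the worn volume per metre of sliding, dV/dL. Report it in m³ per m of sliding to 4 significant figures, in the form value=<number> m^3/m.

Intermediate values are printed rounded. All arithmetic carries full precision, and one final rounding: 4 significant figures.
Convert: Hardness H = 2.608 GPa = 2.608e+09 Pa.
Working in SI base units: W = 9.117 N, H = 2.608e+09 Pa, K = 3.443e-04.
Wear rate dV/dL = K·W/H (independent of L): 3.443e-04 · 9.117 / 2.608e+09 = 1.204e-12 m³/m.

value=1.204e-12 m^3/m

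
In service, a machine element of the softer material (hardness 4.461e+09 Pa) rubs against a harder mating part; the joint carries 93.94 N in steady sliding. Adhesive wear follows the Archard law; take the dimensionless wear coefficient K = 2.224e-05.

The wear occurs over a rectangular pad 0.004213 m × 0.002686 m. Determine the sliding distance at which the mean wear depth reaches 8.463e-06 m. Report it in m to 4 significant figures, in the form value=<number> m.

All working math holds exact precision — displayed values are rounded, and one last rounding to four significant figures.
Convert: Contact area A = 0.004213 m × 0.002686 m = 1.132e-05 m².
As SI base values: W = 93.94 N, H = 4.461e+09 Pa, K = 2.224e-05.
Permissible volume V_lim = h_lim·A = 8.463e-06 · 1.132e-05 = 9.577e-11 m³.
Sliding life L = V_lim·H/(K·W) = 9.577e-11 · 4.461e+09 / (2.224e-05 · 93.94) = 204.5 m.

value=204.5 m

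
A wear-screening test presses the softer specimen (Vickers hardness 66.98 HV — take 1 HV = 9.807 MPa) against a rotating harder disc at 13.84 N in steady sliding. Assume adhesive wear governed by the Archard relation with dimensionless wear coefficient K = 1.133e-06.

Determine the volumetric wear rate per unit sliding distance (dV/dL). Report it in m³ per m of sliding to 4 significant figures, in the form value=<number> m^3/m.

value=2.387e-14 m^3/m

Every step keeps full float precision; displayed values are rounded — rounded once at the end, at 4 significant figures.
Hardness H = 66.98 HV × 9.807 MPa/HV = 656.9 MPa = 6.569e+08 Pa.
SI base units throughout: W = 13.84 N, H = 6.569e+08 Pa, K = 1.133e-06.
Rate of wear dV/dL = K·W/H (independent of L): 1.133e-06 · 13.84 / 6.569e+08 = 2.387e-14 m³/m.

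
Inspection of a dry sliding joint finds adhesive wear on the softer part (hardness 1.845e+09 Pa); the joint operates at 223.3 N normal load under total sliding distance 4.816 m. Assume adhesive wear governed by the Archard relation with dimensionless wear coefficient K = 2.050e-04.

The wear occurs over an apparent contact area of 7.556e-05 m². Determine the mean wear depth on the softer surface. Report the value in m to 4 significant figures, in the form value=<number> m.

The algebra carries exact precision. Intermediates are printed rounded. Rounded just once to 4 significant figures.
Working in SI base units: W = 223.3 N, H = 1.845e+09 Pa, K = 2.050e-04.
Apply Archard: V = K·W·L/H = 2.050e-04 · 223.3 · 4.816 / 1.845e+09 = 1.195e-10 m³.
Mean depth h = V/A = 1.195e-10 / 7.556e-05 = 1.581e-06 m.

value=1.581e-06 m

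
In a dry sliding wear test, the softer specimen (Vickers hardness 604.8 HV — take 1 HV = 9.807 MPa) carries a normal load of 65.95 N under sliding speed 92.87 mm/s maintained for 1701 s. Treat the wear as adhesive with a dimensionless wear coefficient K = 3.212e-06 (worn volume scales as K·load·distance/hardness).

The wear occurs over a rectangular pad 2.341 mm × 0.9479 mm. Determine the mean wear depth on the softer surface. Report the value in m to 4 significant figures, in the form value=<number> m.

The computation maintains full precision; intermediate values are displayed rounded, and a single final rounding, at 4 significant digits.
Sliding speed v = 92.87 mm/s = 0.09287 m/s. Distance covered L = v·t = 0.09287 m/s × 1701 s = 158.0 m.
Hardness H = 604.8 HV × 9.807 MPa/HV = 5931 MPa = 5.931e+09 Pa.
Pad sides 2.341 mm × 0.9479 mm = 2.341e-03 m × 9.479e-04 m. Contact area A = 2.341e-03 m × 9.479e-04 m = 2.219e-06 m².
In SI base units: W = 65.95 N, H = 5.931e+09 Pa, K = 3.212e-06.
Wear volume V = K·W·L/H = 3.212e-06 · 65.95 · 158.0 / 5.931e+09 = 5.642e-12 m³.
Mean depth h = V/A = 5.642e-12 / 2.219e-06 = 2.542e-06 m.

value=2.542e-06 m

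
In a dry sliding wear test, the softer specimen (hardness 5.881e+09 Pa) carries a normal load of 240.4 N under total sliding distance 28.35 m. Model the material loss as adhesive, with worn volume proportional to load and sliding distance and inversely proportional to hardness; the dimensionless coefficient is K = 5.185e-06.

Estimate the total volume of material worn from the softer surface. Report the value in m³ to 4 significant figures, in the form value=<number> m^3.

value=6.009e-12 m^3

The intermediates are shown rounded, and every step maintains full float precision, and a lone final rounding, at 4 significant digits.
SI base units throughout: W = 240.4 N, H = 5.881e+09 Pa, K = 5.185e-06.
Archard relation: V = K·W·L/H = 5.185e-06 · 240.4 · 28.35 / 5.881e+09 = 6.009e-12 m³.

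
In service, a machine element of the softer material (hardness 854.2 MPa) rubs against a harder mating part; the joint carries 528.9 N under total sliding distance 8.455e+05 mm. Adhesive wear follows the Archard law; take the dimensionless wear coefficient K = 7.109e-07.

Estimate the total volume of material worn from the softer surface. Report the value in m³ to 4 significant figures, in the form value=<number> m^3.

value=3.722e-10 m^3

The intermediates are displayed rounded — all arithmetic runs at exact precision, and one last rounding, at four significant figures.
Path length L = 8.455e+05 mm = 845.5 m.
Hardness H = 854.2 MPa = 8.542e+08 Pa.
In SI base units, W = 528.9 N, H = 8.542e+08 Pa, K = 7.109e-07.
Wear volume V = K·W·L/H = 7.109e-07 · 528.9 · 845.5 / 8.542e+08 = 3.722e-10 m³.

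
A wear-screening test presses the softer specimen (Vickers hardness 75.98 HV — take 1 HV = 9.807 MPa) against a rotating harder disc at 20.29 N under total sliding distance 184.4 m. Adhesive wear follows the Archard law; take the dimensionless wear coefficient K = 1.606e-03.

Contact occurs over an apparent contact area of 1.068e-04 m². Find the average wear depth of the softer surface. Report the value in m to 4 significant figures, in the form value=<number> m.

Every step carries full float precision. Intermediates are displayed rounded. Rounded once at the end: 4 significant figures.
Hardness H = 75.98 HV × 9.807 MPa/HV = 745.1 MPa = 7.451e+08 Pa.
As SI base values: W = 20.29 N, H = 7.451e+08 Pa, K = 1.606e-03.
Wear volume V = K·W·L/H = 1.606e-03 · 20.29 · 184.4 / 7.451e+08 = 8.064e-09 m³.
Depth of wear h = V/A = 8.064e-09 / 1.068e-04 = 7.551e-05 m.

value=7.551e-05 m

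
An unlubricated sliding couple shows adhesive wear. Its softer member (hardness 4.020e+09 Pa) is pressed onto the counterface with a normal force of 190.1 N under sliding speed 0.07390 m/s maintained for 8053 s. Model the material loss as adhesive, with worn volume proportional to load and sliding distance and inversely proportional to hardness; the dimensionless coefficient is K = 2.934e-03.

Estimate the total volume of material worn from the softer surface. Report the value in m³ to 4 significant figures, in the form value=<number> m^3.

value=8.257e-08 m^3

The computation keeps full precision; the intermediates are displayed rounded. Rounded once at the end: 4 significant digits.
Convert: Sliding distance L = v·t = 0.07390 m/s × 8053 s = 595.1 m.
Collected in SI base units: W = 190.1 N, H = 4.020e+09 Pa, K = 2.934e-03.
Archard relation: V = K·W·L/H = 2.934e-03 · 190.1 · 595.1 / 4.020e+09 = 8.257e-08 m³.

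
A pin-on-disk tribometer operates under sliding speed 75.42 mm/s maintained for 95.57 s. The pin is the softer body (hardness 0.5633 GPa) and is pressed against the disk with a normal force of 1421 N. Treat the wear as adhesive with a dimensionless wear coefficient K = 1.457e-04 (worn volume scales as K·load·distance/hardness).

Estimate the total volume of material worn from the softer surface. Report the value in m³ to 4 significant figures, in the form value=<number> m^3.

All arithmetic holds full float precision. Intermediate values appear rounded, and one last rounding to 4 significant digits.
Convert: Sliding speed v = 75.42 mm/s = 0.07542 m/s. Total distance L = v·t = 0.07542 m/s × 95.57 s = 7.208 m.
Convert: Hardness H = 0.5633 GPa = 5.633e+08 Pa.
As SI base values: W = 1421 N, H = 5.633e+08 Pa, K = 1.457e-04.
Apply Archard: V = K·W·L/H = 1.457e-04 · 1421 · 7.208 / 5.633e+08 = 2.649e-09 m³.

value=2.649e-09 m^3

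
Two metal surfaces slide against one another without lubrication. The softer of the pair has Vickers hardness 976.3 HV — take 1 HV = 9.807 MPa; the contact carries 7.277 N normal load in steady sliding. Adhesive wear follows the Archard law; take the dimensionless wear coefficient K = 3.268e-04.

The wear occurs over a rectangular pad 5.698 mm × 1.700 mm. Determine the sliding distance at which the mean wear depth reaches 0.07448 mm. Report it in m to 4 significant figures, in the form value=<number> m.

value=2905 m

Intermediates are displayed rounded — each operation keeps full float precision. Rounded just once to 4 significant figures.
Hardness H = 976.3 HV × 9.807 MPa/HV = 9575 MPa = 9.575e+09 Pa.
Pad sides 5.698 mm × 1.700 mm = 0.005698 m × 0.001700 m. Contact area A = 0.005698 m × 0.001700 m = 9.687e-06 m².
Depth limit h_lim = 0.07448 mm = 7.448e-05 m.
In SI base units, W = 7.277 N, H = 9.575e+09 Pa, K = 3.268e-04.
Wearable volume V_lim = h_lim·A = 7.448e-05 · 9.687e-06 = 7.215e-10 m³.
Sliding life L = V_lim·H/(K·W) = 7.215e-10 · 9.575e+09 / (3.268e-04 · 7.277) = 2905 m.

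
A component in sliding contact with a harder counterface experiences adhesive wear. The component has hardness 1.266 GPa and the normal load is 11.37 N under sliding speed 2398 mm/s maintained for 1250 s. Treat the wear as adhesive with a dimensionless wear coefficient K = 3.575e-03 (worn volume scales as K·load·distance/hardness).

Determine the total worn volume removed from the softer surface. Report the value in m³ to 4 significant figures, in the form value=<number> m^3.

value=9.624e-08 m^3

Each operation holds full float precision. Shown intermediates are rounded, and rounded once at the end, at four significant figures.
Sliding speed v = 2398 mm/s = 2.398 m/s. Distance covered L = v·t = 2.398 m/s × 1250 s = 2998 m.
Hardness H = 1.266 GPa = 1.266e+09 Pa.
In SI base units, W = 11.37 N, H = 1.266e+09 Pa, K = 3.575e-03.
By Archard's law, V = K·W·L/H = 3.575e-03 · 11.37 · 2998 / 1.266e+09 = 9.624e-08 m³.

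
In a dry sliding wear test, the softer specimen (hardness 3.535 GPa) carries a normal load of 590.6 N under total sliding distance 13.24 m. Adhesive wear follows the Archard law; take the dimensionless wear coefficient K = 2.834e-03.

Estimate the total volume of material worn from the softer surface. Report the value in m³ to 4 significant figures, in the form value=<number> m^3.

value=6.269e-09 m^3

Intermediate values are printed rounded — every step carries full float precision, and one final rounding to 4 significant figures.
Convert: Hardness H = 3.535 GPa = 3.535e+09 Pa.
Working in SI base units: W = 590.6 N, H = 3.535e+09 Pa, K = 2.834e-03.
Apply Archard: V = K·W·L/H = 2.834e-03 · 590.6 · 13.24 / 3.535e+09 = 6.269e-09 m³.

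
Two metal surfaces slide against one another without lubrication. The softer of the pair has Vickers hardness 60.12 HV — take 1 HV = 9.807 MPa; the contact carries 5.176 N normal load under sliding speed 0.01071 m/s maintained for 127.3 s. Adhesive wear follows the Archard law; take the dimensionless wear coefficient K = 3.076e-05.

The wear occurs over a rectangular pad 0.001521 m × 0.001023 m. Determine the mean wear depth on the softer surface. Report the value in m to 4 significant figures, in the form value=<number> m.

value=2.366e-07 m

The computation carries full precision. The intermediates are printed rounded — one final rounding to four significant figures.
Sliding distance L = v·t = 0.01071 m/s × 127.3 s = 1.363 m.
Hardness H = 60.12 HV × 9.807 MPa/HV = 589.6 MPa = 5.896e+08 Pa.
Contact area A = 0.001521 m × 0.001023 m = 1.556e-06 m².
Working in SI base units: W = 5.176 N, H = 5.896e+08 Pa, K = 3.076e-05.
Archard volume V = K·W·L/H = 3.076e-05 · 5.176 · 1.363 / 5.896e+08 = 3.682e-13 m³.
Average depth h = V/A = 3.682e-13 / 1.556e-06 = 2.366e-07 m.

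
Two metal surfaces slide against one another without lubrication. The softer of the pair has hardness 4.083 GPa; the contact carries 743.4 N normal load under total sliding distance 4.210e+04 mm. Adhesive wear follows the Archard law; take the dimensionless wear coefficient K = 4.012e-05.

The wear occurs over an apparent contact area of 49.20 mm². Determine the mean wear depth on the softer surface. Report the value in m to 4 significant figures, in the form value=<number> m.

Intermediate values appear rounded; the computation holds exact precision — rounded just once to 4 significant digits.
Convert: Path length L = 4.210e+04 mm = 42.10 m.
Convert: Hardness H = 4.083 GPa = 4.083e+09 Pa.
Convert: Contact area A = 49.20 mm² = 4.920e-05 m².
Expressed in SI base units: W = 743.4 N, H = 4.083e+09 Pa, K = 4.012e-05.
The Archard volume V = K·W·L/H = 4.012e-05 · 743.4 · 42.10 / 4.083e+09 = 3.075e-10 m³.
Depth h = V/A = 3.075e-10 / 4.920e-05 = 6.251e-06 m.

value=6.251e-06 m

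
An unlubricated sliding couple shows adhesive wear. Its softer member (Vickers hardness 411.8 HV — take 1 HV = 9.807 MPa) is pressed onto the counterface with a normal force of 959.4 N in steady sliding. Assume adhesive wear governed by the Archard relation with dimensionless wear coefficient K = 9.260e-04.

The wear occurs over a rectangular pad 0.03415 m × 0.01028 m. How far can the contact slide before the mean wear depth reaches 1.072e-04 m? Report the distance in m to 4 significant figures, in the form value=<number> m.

value=171.1 m

All working math runs at full precision — intermediate values are shown rounded, and rounded once at the end: 4 significant digits.
Convert: Hardness H = 411.8 HV × 9.807 MPa/HV = 4039 MPa = 4.039e+09 Pa.
Convert: Contact area A = 0.03415 m × 0.01028 m = 3.511e-04 m².
Working in SI base units: W = 959.4 N, H = 4.039e+09 Pa, K = 9.260e-04.
Permissible volume V_lim = h_lim·A = 1.072e-04 · 3.511e-04 = 3.763e-08 m³.
Thus life L = V_lim·H/(K·W) = 3.763e-08 · 4.039e+09 / (9.260e-04 · 959.4) = 171.1 m.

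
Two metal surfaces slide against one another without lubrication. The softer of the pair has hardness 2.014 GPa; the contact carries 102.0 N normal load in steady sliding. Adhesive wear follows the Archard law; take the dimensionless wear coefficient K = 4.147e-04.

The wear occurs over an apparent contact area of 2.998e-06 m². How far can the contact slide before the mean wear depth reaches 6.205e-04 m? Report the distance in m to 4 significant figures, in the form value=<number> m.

value=88.57 m

Each operation keeps full float precision — intermediate values are displayed rounded. Rounded just once to 4 significant digits.
Convert: Hardness H = 2.014 GPa = 2.014e+09 Pa.
As SI base values: W = 102.0 N, H = 2.014e+09 Pa, K = 4.147e-04.
Allowed volume V_lim = h_lim·A = 6.205e-04 · 2.998e-06 = 1.860e-09 m³.
Thus life L = V_lim·H/(K·W) = 1.860e-09 · 2.014e+09 / (4.147e-04 · 102.0) = 88.57 m.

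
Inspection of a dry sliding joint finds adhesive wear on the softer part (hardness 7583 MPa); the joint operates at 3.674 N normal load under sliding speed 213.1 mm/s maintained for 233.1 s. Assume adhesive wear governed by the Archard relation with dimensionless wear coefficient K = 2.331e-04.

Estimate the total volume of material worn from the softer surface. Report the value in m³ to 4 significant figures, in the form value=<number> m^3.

value=5.610e-12 m^3

Intermediates are printed rounded — each operation runs at exact precision. Rounded just once, at 4 significant digits.
Sliding speed v = 213.1 mm/s = 0.2131 m/s. Sliding distance L = v·t = 0.2131 m/s × 233.1 s = 49.67 m.
Hardness H = 7583 MPa = 7.583e+09 Pa.
SI base units throughout: W = 3.674 N, H = 7.583e+09 Pa, K = 2.331e-04.
Volume removed: V = K·W·L/H = 2.331e-04 · 3.674 · 49.67 / 7.583e+09 = 5.610e-12 m³.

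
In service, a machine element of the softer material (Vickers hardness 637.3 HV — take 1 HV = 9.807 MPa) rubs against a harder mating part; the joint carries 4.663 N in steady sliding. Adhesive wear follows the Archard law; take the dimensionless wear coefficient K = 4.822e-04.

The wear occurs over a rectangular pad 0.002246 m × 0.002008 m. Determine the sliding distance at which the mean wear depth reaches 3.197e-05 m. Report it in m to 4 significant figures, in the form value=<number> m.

value=400.8 m

All arithmetic runs at full precision. The intermediates are displayed rounded, and a lone final rounding: four significant figures.
Hardness H = 637.3 HV × 9.807 MPa/HV = 6250 MPa = 6.250e+09 Pa.
Contact area A = 0.002246 m × 0.002008 m = 4.510e-06 m².
SI base units throughout: W = 4.663 N, H = 6.250e+09 Pa, K = 4.822e-04.
Limit volume V_lim = h_lim·A = 3.197e-05 · 4.510e-06 = 1.442e-10 m³.
Inverting, life L = V_lim·H/(K·W) = 1.442e-10 · 6.250e+09 / (4.822e-04 · 4.663) = 400.8 m.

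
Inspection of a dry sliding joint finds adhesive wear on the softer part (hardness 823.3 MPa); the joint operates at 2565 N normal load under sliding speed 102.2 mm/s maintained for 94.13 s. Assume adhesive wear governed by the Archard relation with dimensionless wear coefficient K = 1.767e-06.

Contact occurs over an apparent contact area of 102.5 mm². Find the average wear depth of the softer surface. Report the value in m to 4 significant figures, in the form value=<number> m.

Printed values are rounded, and each operation runs at exact precision; one final rounding: 4 significant digits.
Convert: Sliding speed v = 102.2 mm/s = 0.1022 m/s. Path length L = v·t = 0.1022 m/s × 94.13 s = 9.620 m.
Convert: Hardness H = 823.3 MPa = 8.233e+08 Pa.
Convert: Contact area A = 102.5 mm² = 1.025e-04 m².
Expressed in SI base units: W = 2565 N, H = 8.233e+08 Pa, K = 1.767e-06.
Apply Archard: V = K·W·L/H = 1.767e-06 · 2565 · 9.620 / 8.233e+08 = 5.296e-11 m³.
Depth of wear h = V/A = 5.296e-11 / 1.025e-04 = 5.167e-07 m.

value=5.167e-07 m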